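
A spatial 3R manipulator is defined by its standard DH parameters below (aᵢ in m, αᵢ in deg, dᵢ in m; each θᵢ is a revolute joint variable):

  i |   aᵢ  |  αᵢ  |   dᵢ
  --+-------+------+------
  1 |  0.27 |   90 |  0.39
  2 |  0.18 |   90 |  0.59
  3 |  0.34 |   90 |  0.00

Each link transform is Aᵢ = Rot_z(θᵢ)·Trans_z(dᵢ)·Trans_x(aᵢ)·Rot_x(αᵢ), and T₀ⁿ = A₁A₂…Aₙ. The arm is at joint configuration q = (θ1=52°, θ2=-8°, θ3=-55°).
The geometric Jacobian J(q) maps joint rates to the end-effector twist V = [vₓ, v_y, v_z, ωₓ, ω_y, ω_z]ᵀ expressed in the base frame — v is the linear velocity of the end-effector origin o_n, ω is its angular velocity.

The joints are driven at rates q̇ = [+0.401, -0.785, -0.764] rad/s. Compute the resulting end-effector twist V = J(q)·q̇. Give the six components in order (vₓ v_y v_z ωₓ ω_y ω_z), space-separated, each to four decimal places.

-0.3981 0.1502 -0.2619 -0.5531 0.5671 1.1576

o_n = [0.6403, 0.3136, 0.3378]
J₁: ẑ×o_n = [-0.3136, 0.6403, 0.0000], ω = ẑ
J2: z=[0.7880, -0.6157, 0.0000] o=[0.1662, 0.2128, 0.3900] → [0.0321, 0.0411, 0.3714, 0.7880, -0.6157, 0.0000]
J3: z=[-0.0857, -0.1097, -0.9903] o=[0.7409, -0.0100, 0.3649] → [0.3235, 0.0973, -0.0388, -0.0857, -0.1097, -0.9903]
V = J·q̇ = [-0.3981, 0.1502, -0.2619, -0.5531, 0.5671, 1.1576]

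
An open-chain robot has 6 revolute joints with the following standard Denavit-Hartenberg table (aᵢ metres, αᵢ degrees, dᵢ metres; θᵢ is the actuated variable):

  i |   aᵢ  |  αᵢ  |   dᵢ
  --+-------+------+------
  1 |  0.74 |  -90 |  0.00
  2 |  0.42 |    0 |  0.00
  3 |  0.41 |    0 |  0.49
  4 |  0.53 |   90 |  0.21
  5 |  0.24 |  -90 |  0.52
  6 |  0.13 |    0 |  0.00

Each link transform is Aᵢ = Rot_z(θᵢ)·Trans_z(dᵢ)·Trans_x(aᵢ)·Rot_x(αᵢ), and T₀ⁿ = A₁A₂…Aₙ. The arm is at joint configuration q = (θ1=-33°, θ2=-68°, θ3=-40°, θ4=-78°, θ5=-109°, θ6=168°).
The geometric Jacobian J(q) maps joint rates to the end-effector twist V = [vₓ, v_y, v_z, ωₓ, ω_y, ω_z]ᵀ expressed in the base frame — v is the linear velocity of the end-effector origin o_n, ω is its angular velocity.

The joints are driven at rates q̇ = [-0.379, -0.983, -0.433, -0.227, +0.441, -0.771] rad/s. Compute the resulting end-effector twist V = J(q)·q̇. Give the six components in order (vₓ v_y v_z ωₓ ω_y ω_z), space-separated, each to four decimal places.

o_n = [0.6012, 0.3170, 0.2375]
J₁: ẑ×o_n = [-0.3170, 0.6012, 0.0000], ω = ẑ
J2: z=[0.5446, 0.8387, 0.0000] o=[0.6206, -0.4030, 0.0000] → [0.1992, -0.1294, 0.4084, 0.5446, 0.8387, 0.0000]
J3: z=[0.5446, 0.8387, 0.0000] o=[0.7526, -0.4887, 0.3894] → [-0.1274, 0.0827, 0.5657, 0.5446, 0.8387, 0.0000]
J4: z=[0.5446, 0.8387, 0.0000] o=[0.9132, -0.0088, 0.7794] → [-0.4544, 0.2951, 0.4390, 0.5446, 0.8387, 0.0000]
J5: z=[0.0877, -0.0569, -0.9945] o=[0.5855, 0.4544, 0.7240] → [-0.1090, 0.0270, -0.0112, 0.0877, -0.0569, -0.9945]
J6: z=[-0.9660, 0.2391, -0.0988] o=[0.5727, 0.1922, 0.2150] → [0.0177, 0.0190, -0.1274, -0.9660, 0.2391, -0.0988]
V = J·q̇ = [0.0209, -0.2062, -0.6528, -0.1114, -1.5874, -0.7414]

0.0209 -0.2062 -0.6528 -0.1114 -1.5874 -0.7414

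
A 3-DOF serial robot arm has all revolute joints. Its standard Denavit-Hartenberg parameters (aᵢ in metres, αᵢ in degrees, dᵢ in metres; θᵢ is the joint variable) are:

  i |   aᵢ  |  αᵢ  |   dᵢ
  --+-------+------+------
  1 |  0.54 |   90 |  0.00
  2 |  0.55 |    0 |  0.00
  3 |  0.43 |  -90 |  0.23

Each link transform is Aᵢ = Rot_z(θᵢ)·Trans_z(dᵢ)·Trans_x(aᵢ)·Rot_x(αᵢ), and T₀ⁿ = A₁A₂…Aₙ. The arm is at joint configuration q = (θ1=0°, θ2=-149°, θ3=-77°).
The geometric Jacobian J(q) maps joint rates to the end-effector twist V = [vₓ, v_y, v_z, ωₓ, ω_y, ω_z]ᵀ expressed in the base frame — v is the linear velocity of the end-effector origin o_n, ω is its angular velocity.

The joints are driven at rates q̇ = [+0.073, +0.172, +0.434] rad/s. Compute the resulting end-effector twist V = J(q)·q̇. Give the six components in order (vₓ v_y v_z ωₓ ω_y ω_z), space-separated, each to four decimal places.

-0.1219 -0.0168 -0.2621 0.0000 -0.6060 0.0730

o_n = [-0.2301, -0.2300, 0.0260]
J₁: ẑ×o_n = [0.2300, -0.2301, 0.0000], ω = ẑ
J2: z=[0.0000, -1.0000, 0.0000] o=[0.5400, 0.0000, 0.0000] → [-0.0260, -0.0000, -0.7701, 0.0000, -1.0000, 0.0000]
J3: z=[0.0000, -1.0000, 0.0000] o=[0.0686, -0.0000, -0.2833] → [-0.3093, -0.0000, -0.2987, 0.0000, -1.0000, 0.0000]
V = J·q̇ = [-0.1219, -0.0168, -0.2621, 0.0000, -0.6060, 0.0730]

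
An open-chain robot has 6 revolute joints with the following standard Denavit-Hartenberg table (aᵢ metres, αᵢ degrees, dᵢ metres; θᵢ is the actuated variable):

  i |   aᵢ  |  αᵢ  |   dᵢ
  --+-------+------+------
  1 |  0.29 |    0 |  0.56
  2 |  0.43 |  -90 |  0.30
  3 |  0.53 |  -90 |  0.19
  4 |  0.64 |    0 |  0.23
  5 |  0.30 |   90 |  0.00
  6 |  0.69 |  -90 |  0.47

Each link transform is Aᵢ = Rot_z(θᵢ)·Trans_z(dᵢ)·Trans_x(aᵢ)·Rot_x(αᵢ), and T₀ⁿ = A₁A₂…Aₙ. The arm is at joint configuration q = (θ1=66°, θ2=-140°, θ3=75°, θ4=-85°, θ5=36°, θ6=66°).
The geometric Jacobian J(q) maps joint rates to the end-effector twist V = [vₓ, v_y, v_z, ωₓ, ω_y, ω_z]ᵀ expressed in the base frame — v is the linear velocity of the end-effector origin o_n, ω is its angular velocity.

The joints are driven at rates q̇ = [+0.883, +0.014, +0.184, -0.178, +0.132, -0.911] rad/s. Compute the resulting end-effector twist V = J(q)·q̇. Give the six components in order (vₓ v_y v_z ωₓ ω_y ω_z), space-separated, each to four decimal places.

o_n = [1.5642, 0.9321, 0.0462]
J₁: ẑ×o_n = [-0.9321, 1.5642, 0.0000], ω = ẑ
J2: z=[0.0000, 0.0000, 1.0000] o=[0.1180, 0.2649, 0.5600] → [-0.6671, 1.4463, 0.0000, 0.0000, 0.0000, 1.0000]
J3: z=[0.9613, 0.2756, 0.0000] o=[0.2365, -0.1484, 0.8600] → [-0.2243, 0.7823, 0.6726, 0.9613, 0.2756, 0.0000]
J4: z=[-0.2662, 0.9285, -0.2588] o=[0.4569, -0.2279, 0.3481] → [0.0199, -0.3670, -1.3370, -0.2662, 0.9285, -0.2588]
J5: z=[-0.2662, 0.9285, -0.2588] o=[1.0125, 0.1475, 0.2347] → [0.0281, -0.1930, -0.7211, -0.2662, 0.9285, -0.2588]
J6: z=[0.5768, 0.3686, 0.7290] o=[1.2442, 0.1610, 0.0445] → [-0.5615, 0.2323, 0.3268, 0.5768, 0.3686, 0.7290]
V = J·q̇ = [-0.3619, 1.3736, -0.0312, -0.3363, -0.3278, 0.2448]

-0.3619 1.3736 -0.0312 -0.3363 -0.3278 0.2448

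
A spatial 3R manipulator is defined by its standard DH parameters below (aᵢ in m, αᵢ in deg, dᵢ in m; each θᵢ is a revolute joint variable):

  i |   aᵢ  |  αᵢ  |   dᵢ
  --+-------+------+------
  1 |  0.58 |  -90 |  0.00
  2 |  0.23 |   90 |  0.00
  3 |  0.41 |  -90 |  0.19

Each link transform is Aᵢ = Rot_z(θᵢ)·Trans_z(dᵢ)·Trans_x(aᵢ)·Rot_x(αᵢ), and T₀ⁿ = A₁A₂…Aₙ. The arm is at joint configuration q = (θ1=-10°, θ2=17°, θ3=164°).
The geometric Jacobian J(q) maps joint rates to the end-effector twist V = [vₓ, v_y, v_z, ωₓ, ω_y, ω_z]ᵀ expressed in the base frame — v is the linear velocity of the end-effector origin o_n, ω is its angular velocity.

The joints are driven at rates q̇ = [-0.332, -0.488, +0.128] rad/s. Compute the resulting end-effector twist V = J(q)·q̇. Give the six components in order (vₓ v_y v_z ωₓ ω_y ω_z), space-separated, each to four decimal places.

-0.1234 -0.1908 -0.0453 -0.0479 -0.4871 -0.2096

o_n = [0.4910, 0.0282, 0.2297]
J₁: ẑ×o_n = [-0.0282, 0.4910, 0.0000], ω = ẑ
J2: z=[0.1736, 0.9848, 0.0000] o=[0.5712, -0.1007, 0.0000] → [0.2262, -0.0399, 0.1014, 0.1736, 0.9848, 0.0000]
J3: z=[0.2879, -0.0508, 0.9563] o=[0.7878, -0.1389, -0.0672] → [-0.1749, -0.3694, 0.0330, 0.2879, -0.0508, 0.9563]
V = J·q̇ = [-0.1234, -0.1908, -0.0453, -0.0479, -0.4871, -0.2096]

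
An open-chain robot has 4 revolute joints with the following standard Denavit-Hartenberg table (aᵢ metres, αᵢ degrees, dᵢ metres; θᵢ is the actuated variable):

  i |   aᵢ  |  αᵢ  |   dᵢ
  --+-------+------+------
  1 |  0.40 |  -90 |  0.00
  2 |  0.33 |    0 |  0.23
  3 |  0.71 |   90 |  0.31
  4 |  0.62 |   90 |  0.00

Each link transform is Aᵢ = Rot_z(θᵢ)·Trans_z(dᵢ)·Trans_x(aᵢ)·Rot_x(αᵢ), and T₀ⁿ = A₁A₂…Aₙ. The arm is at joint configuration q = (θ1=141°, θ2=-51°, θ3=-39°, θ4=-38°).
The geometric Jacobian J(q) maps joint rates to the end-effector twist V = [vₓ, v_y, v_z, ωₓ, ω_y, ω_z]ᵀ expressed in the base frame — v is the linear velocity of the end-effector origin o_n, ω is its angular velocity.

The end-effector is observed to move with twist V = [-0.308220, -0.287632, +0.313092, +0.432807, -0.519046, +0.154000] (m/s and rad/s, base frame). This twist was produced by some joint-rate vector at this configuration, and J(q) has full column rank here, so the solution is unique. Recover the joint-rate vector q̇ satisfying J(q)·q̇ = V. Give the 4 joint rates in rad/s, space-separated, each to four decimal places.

o_n = [-0.5719, 0.2594, 1.4550]
J₁: ẑ×o_n = [-0.2594, -0.5719, 0.0000], ω = ẑ
J2: z=[-0.6293, -0.7771, 0.0000] o=[-0.3109, 0.2517, 0.0000] → [-1.1308, 0.9157, -0.2077, -0.6293, -0.7771, 0.0000]
J3: z=[-0.6293, -0.7771, 0.0000] o=[-0.6170, 0.2037, 0.2565] → [-0.9315, 0.7543, -0.0000, -0.6293, -0.7771, 0.0000]
J4: z=[0.7771, -0.6293, 0.0000] o=[-0.8121, -0.0372, 0.9665] → [-0.3075, -0.3797, 0.3817, 0.7771, -0.6293, 0.0000]
q̇ = J⁺·V = [0.1540, -0.2890, 0.4200, 0.6630]

0.1540 -0.2890 0.4200 0.6630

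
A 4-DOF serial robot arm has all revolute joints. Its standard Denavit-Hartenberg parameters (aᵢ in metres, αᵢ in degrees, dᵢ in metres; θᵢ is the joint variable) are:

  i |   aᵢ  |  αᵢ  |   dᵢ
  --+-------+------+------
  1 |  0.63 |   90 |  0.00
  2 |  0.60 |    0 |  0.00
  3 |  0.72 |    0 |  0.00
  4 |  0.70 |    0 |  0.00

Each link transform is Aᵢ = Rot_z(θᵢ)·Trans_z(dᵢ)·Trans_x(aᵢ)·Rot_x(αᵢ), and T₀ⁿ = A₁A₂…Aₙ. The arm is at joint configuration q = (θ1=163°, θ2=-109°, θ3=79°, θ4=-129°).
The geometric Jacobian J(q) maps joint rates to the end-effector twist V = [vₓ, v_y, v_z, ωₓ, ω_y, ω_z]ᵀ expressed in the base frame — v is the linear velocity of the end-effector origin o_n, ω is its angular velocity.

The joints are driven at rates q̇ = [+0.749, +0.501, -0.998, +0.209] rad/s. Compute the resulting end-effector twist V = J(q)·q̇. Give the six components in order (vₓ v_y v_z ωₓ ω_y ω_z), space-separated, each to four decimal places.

o_n = [-0.3870, 0.1183, -1.1782]
J₁: ẑ×o_n = [-0.1183, -0.3870, 0.0000], ω = ẑ
J2: z=[0.2924, 0.9563, 0.0000] o=[-0.6025, 0.1842, 0.0000] → [-1.1267, 0.3445, -0.2253, 0.2924, 0.9563, 0.0000]
J3: z=[0.2924, 0.9563, 0.0000] o=[-0.4157, 0.1271, -0.5673] → [-0.5842, 0.1786, -0.0300, 0.2924, 0.9563, 0.0000]
J4: z=[0.2924, 0.9563, 0.0000] o=[-1.0120, 0.3094, -0.9273] → [-0.2399, 0.0733, -0.6535, 0.2924, 0.9563, 0.0000]
V = J·q̇ = [-0.1202, -0.2802, -0.2196, -0.0842, -0.2754, 0.7490]

-0.1202 -0.2802 -0.2196 -0.0842 -0.2754 0.7490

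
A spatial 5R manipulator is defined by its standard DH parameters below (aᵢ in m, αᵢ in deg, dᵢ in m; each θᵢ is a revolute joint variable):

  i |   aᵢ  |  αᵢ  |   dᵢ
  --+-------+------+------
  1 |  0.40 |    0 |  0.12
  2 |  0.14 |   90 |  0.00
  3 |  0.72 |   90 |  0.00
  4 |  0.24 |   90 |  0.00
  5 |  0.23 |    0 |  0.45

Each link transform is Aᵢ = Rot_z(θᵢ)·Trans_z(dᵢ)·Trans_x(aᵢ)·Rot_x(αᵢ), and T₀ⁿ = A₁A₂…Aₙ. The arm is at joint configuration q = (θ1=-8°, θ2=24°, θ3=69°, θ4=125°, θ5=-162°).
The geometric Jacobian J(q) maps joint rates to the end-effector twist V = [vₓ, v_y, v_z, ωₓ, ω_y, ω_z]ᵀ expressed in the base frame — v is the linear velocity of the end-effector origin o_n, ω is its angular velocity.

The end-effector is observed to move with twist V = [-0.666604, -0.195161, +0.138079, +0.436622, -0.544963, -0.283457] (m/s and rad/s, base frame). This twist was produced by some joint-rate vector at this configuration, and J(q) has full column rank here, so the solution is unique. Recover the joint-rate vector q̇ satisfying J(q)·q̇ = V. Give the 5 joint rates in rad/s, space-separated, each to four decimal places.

o_n = [0.9137, -0.1939, 1.1504]
J₁: ẑ×o_n = [0.1939, 0.9137, -0.0000], ω = ẑ
J2: z=[0.0000, 0.0000, 1.0000] o=[0.3961, -0.0557, 0.1200] → [0.1382, 0.5176, -0.0000, 0.0000, 0.0000, 1.0000]
J3: z=[0.2756, -0.9613, 0.0000] o=[0.5307, -0.0171, 0.1200] → [-0.9905, -0.2840, 0.3194, 0.2756, -0.9613, 0.0000]
J4: z=[0.8974, 0.2573, -0.3584] o=[0.7787, 0.0540, 0.7922] → [0.0033, -0.3698, -0.2572, 0.8974, 0.2573, -0.3584]
J5: z=[0.4403, -0.4704, 0.7647] o=[0.7855, -0.1485, 0.6637] → [-0.1943, -0.1163, 0.0403, 0.4403, -0.4704, 0.7647]
q̇ = J⁺·V = [0.3960, -0.4830, 0.7050, 0.3220, -0.1060]

0.3960 -0.4830 0.7050 0.3220 -0.1060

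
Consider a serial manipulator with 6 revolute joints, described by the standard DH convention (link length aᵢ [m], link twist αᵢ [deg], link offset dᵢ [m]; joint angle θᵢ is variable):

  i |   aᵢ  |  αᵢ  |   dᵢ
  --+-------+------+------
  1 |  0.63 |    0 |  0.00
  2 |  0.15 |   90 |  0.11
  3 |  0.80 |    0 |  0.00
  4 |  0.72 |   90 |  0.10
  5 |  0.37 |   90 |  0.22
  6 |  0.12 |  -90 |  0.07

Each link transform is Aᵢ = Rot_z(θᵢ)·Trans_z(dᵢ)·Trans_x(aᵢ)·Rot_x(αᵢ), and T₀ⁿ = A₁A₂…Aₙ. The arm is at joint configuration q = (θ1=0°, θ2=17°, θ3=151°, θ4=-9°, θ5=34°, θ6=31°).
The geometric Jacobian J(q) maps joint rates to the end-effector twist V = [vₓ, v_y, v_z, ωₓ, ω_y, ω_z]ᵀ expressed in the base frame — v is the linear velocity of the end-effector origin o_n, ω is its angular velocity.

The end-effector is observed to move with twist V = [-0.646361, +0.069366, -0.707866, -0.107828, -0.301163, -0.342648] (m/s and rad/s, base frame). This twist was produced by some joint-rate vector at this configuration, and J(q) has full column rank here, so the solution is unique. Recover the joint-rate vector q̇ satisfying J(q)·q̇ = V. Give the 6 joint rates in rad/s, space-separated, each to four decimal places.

o_n = [-0.5077, -0.6682, 1.4286]
J₁: ẑ×o_n = [0.6682, -0.5077, 0.0000], ω = ẑ
J2: z=[0.0000, 0.0000, 1.0000] o=[0.6300, 0.0000, 0.0000] → [0.6682, -1.1377, 0.0000, 0.0000, 0.0000, 1.0000]
J3: z=[0.2924, -0.9563, 0.0000] o=[0.7734, 0.0439, 0.1100] → [-1.2610, -0.3855, -1.4333, 0.2924, -0.9563, 0.0000]
J4: z=[0.2924, -0.9563, 0.0000] o=[0.1043, -0.1607, 0.4978] → [-0.8901, -0.2721, -0.7336, 0.2924, -0.9563, 0.0000]
J5: z=[0.5888, 0.1800, 0.7880] o=[-0.4090, -0.4222, 0.9411] → [0.2816, -0.3648, -0.1271, 0.5888, 0.1800, 0.7880]
J6: z=[-0.6638, 0.6640, 0.3443] o=[-0.4502, -0.6512, 1.3033] → [0.0891, 0.0634, 0.0495, -0.6638, 0.6640, 0.3443]
q̇ = J⁺·V = [0.0580, -0.1160, 0.8400, -0.6200, -0.3420, -0.0440]

0.0580 -0.1160 0.8400 -0.6200 -0.3420 -0.0440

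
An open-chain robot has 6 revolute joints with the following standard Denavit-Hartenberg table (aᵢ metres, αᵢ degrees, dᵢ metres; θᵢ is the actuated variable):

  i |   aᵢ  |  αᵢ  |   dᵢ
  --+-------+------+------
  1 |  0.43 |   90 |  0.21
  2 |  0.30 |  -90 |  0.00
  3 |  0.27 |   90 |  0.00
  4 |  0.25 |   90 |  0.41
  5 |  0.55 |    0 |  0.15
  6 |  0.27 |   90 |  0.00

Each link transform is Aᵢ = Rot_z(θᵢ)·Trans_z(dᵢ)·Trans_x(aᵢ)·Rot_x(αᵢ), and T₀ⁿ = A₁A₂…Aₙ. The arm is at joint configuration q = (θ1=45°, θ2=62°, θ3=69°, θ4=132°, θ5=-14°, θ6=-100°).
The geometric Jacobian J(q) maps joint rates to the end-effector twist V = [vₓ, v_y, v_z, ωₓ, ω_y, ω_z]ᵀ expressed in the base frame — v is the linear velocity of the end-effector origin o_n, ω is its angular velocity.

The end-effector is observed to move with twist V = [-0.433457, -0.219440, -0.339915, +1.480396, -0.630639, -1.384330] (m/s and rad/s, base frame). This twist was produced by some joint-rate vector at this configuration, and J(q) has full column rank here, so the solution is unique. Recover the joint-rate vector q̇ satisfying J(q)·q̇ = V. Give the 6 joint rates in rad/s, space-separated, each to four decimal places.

o_n = [0.0830, -0.0240, 0.7601]
J₁: ẑ×o_n = [0.0240, 0.0830, -0.0000], ω = ẑ
J2: z=[0.7071, -0.7071, 0.0000] o=[0.3041, 0.3041, 0.2100] → [-0.3890, -0.3890, -0.3883, 0.7071, -0.7071, 0.0000]
J3: z=[-0.6243, -0.6243, 0.4695] o=[0.4036, 0.4036, 0.4749] → [0.0227, 0.0275, 0.0668, -0.6243, -0.6243, 0.4695]
J4: z=[0.5633, 0.0565, 0.8243] o=[0.2575, 0.6140, 0.5603] → [0.5372, -0.2564, -0.3496, 0.5633, 0.0565, 0.8243]
J5: z=[-0.8199, 0.1612, 0.5493] o=[0.4630, 0.3909, 0.9326] → [0.2001, -0.3502, 0.4015, -0.8199, 0.1612, 0.5493]
J6: z=[-0.8199, 0.1612, 0.5493] o=[0.2107, -0.1183, 0.9785] → [-0.0870, -0.2492, -0.0567, -0.8199, 0.1612, 0.5493]
q̇ = J⁺·V = [-0.6820, 1.0000, -0.3370, -0.1390, -0.0480, -0.7340]

-0.6820 1.0000 -0.3370 -0.1390 -0.0480 -0.7340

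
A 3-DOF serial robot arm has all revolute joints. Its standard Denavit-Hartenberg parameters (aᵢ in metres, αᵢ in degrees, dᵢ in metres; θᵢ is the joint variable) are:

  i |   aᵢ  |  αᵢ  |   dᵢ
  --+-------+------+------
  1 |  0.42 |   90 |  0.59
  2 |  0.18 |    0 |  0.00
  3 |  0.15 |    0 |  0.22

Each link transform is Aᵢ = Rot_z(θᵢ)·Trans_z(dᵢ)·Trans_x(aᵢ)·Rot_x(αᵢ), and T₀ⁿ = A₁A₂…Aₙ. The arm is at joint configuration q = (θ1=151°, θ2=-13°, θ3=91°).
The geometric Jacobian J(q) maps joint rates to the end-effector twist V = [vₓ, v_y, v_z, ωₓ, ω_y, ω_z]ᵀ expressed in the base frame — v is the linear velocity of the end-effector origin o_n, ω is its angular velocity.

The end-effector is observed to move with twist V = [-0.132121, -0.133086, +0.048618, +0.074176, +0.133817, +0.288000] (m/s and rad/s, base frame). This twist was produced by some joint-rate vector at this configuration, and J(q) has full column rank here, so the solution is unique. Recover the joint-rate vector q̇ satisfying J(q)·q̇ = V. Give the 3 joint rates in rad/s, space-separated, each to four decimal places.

0.2880 0.2500 -0.0970

o_n = [-0.4414, 0.4962, 0.6962]
J₁: ẑ×o_n = [-0.4962, -0.4414, 0.0000], ω = ẑ
J2: z=[0.4848, 0.8746, 0.0000] o=[-0.3673, 0.2036, 0.5900] → [0.0929, -0.0515, 0.2066, 0.4848, 0.8746, 0.0000]
J3: z=[0.4848, 0.8746, 0.0000] o=[-0.5207, 0.2886, 0.5495] → [0.1283, -0.0711, 0.0312, 0.4848, 0.8746, 0.0000]
q̇ = J⁺·V = [0.2880, 0.2500, -0.0970]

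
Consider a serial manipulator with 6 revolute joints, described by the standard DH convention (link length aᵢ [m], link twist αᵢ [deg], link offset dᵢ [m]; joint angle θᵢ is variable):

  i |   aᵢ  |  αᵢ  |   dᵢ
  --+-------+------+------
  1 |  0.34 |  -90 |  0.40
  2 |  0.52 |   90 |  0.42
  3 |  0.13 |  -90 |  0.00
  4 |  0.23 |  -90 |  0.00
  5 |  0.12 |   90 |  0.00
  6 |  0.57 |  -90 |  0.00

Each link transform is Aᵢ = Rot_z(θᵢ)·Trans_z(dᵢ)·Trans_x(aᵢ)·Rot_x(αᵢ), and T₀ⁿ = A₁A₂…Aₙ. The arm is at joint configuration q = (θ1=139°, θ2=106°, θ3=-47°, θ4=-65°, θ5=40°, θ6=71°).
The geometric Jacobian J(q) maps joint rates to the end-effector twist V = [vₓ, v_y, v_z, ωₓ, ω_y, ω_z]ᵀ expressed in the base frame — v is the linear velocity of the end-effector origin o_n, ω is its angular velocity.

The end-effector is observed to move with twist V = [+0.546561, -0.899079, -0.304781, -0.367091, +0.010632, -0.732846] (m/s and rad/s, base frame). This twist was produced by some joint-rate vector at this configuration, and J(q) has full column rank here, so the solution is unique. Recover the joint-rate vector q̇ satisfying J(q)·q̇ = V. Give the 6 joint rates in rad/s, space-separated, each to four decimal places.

0.2610 0.5660 0.8310 0.2970 0.8830 0.1530

o_n = [0.0005, 0.4099, -0.5489]
J₁: ẑ×o_n = [-0.4099, 0.0005, 0.0000], ω = ẑ
J2: z=[-0.6561, -0.7547, 0.0000] o=[-0.2566, 0.2231, 0.4000] → [0.7162, -0.6226, 0.0715, -0.6561, -0.7547, 0.0000]
J3: z=[-0.7255, 0.6306, -0.2756] o=[-0.4240, -0.1880, -0.0999] → [-0.1184, -0.4428, -0.7014, -0.7255, 0.6306, -0.2756]
J4: z=[-0.2953, -0.6470, -0.7030] o=[-0.3432, -0.1322, -0.1851] → [0.6165, -0.3491, 0.0623, -0.2953, -0.6470, -0.7030]
J5: z=[0.8700, 0.1219, -0.4777] o=[-0.4339, 0.0409, -0.3063] → [0.1467, 0.0036, 0.2681, 0.8700, 0.1219, -0.4777]
J6: z=[-0.4800, -0.0118, -0.8772] o=[-0.4475, 0.1600, -0.3005] → [0.2221, -0.5123, -0.1147, -0.4800, -0.0118, -0.8772]
q̇ = J⁺·V = [0.2610, 0.5660, 0.8310, 0.2970, 0.8830, 0.1530]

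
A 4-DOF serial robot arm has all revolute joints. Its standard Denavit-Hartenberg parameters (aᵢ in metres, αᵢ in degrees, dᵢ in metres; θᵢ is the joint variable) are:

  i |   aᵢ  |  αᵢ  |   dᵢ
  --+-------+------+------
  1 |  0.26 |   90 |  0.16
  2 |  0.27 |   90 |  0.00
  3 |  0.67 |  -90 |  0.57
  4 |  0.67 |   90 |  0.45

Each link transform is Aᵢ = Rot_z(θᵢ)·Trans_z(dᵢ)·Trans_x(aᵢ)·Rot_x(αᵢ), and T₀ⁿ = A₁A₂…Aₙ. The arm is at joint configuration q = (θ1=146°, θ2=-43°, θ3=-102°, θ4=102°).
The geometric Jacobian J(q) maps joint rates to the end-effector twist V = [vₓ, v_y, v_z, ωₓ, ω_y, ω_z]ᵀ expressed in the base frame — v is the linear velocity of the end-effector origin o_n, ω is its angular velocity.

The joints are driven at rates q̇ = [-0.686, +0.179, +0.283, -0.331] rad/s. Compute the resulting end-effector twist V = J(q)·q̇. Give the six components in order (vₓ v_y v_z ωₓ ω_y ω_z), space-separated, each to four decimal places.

-0.2798 0.6717 0.0352 0.4949 -0.0349 -0.6722

o_n = [-0.9701, -0.0847, -0.1867]
J₁: ẑ×o_n = [0.0847, -0.9701, 0.0000], ω = ẑ
J2: z=[0.5592, 0.8290, 0.0000] o=[-0.2155, 0.1454, 0.1600] → [-0.2874, 0.1938, 0.4969, 0.5592, 0.8290, 0.0000]
J3: z=[0.5654, -0.3814, -0.7314] o=[-0.3793, 0.2558, -0.0241] → [-0.1870, 0.5240, -0.4178, 0.5654, -0.3814, -0.7314]
J4: z=[-0.7093, 0.2277, -0.6671] o=[-0.3390, -0.5619, -0.3460] → [0.3546, 0.5340, -0.1948, -0.7093, 0.2277, -0.6671]
V = J·q̇ = [-0.2798, 0.6717, 0.0352, 0.4949, -0.0349, -0.6722]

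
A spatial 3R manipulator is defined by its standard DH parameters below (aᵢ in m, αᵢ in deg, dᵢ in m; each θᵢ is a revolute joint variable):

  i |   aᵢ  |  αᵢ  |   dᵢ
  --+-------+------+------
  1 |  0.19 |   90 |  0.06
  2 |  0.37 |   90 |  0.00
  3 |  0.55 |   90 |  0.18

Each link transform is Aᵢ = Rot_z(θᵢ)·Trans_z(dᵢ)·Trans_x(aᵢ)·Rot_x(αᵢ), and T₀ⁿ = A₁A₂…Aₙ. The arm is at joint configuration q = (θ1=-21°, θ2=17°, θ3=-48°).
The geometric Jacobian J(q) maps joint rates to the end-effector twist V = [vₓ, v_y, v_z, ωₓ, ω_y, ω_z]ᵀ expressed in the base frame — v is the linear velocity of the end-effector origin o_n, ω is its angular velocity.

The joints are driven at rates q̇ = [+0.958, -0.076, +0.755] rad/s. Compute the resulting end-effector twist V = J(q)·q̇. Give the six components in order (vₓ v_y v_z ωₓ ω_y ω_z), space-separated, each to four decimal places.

o_n = [1.0319, 0.0417, 0.1036]
J₁: ẑ×o_n = [-0.0417, 1.0319, 0.0000], ω = ẑ
J2: z=[-0.3584, -0.9336, 0.0000] o=[0.1774, -0.0681, 0.0600] → [-0.0407, 0.0156, 0.7584, -0.3584, -0.9336, 0.0000]
J3: z=[0.2730, -0.1048, -0.9563] o=[0.5077, -0.1949, 0.1682] → [0.2330, -0.4837, 0.1195, 0.2730, -0.1048, -0.9563]
V = J·q̇ = [0.1391, 0.6222, 0.0326, 0.2333, -0.0082, 0.2360]

0.1391 0.6222 0.0326 0.2333 -0.0082 0.2360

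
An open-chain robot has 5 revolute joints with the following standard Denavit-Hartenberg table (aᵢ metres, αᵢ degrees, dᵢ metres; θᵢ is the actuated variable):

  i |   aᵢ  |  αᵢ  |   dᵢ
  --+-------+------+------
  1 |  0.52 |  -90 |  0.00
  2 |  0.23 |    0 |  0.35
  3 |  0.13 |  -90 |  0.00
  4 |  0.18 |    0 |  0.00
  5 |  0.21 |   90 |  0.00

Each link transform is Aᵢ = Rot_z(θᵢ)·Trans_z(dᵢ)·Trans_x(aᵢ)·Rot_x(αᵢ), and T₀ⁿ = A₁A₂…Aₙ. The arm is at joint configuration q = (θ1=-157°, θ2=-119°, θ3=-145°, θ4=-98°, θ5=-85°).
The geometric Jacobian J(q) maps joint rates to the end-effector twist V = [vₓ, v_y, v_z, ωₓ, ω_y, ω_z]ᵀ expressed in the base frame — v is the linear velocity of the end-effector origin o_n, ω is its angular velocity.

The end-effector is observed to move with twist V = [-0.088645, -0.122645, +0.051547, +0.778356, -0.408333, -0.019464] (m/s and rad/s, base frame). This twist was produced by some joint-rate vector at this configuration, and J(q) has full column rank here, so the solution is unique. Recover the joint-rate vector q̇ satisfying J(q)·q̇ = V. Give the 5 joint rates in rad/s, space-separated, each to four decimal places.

o_n = [-0.1840, -0.6400, 0.3054]
J₁: ẑ×o_n = [0.6400, -0.1840, 0.0000], ω = ẑ
J2: z=[0.3907, -0.9205, 0.0000] o=[-0.4787, -0.2032, 0.0000] → [-0.2811, -0.1193, 0.1006, 0.3907, -0.9205, 0.0000]
J3: z=[0.3907, -0.9205, 0.0000] o=[-0.2393, -0.4818, 0.2012] → [-0.0959, -0.0407, -0.0110, 0.3907, -0.9205, 0.0000]
J4: z=[0.9155, 0.3886, 0.1045] o=[-0.2268, -0.4765, 0.0719] → [0.1078, -0.2093, -0.1663, 0.9155, 0.3886, 0.1045]
J5: z=[0.9155, 0.3886, 0.1045] o=[-0.1595, -0.6416, 0.0968] → [0.0809, -0.1935, 0.0109, 0.9155, 0.3886, 0.1045]
q̇ = J⁺·V = [-0.0780, 0.0640, 0.6160, -0.2580, 0.8180]

-0.0780 0.0640 0.6160 -0.2580 0.8180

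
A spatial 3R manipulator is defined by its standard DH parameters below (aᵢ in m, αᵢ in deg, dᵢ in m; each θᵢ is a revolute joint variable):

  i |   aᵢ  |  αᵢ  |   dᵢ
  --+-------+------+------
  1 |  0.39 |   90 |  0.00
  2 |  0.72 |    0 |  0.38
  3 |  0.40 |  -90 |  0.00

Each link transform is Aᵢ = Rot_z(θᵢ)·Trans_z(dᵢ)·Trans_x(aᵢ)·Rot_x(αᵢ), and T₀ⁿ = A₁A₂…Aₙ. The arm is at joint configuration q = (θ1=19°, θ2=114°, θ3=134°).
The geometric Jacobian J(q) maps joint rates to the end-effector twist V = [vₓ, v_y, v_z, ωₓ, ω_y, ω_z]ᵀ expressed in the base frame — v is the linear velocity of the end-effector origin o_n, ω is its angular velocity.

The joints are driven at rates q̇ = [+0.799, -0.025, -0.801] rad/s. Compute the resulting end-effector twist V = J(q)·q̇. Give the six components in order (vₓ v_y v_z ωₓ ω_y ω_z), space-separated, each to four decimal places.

o_n = [0.0739, -0.3765, 0.2869]
J₁: ẑ×o_n = [0.3765, 0.0739, -0.0000], ω = ẑ
J2: z=[0.3256, -0.9455, 0.0000] o=[0.3688, 0.1270, 0.0000] → [-0.2712, -0.0934, -0.4427, 0.3256, -0.9455, 0.0000]
J3: z=[0.3256, -0.9455, 0.0000] o=[0.2156, -0.3277, 0.6578] → [0.3507, 0.1207, -0.1498, 0.3256, -0.9455, 0.0000]
V = J·q̇ = [0.0267, -0.0353, 0.1311, -0.2689, 0.7810, 0.7990]

0.0267 -0.0353 0.1311 -0.2689 0.7810 0.7990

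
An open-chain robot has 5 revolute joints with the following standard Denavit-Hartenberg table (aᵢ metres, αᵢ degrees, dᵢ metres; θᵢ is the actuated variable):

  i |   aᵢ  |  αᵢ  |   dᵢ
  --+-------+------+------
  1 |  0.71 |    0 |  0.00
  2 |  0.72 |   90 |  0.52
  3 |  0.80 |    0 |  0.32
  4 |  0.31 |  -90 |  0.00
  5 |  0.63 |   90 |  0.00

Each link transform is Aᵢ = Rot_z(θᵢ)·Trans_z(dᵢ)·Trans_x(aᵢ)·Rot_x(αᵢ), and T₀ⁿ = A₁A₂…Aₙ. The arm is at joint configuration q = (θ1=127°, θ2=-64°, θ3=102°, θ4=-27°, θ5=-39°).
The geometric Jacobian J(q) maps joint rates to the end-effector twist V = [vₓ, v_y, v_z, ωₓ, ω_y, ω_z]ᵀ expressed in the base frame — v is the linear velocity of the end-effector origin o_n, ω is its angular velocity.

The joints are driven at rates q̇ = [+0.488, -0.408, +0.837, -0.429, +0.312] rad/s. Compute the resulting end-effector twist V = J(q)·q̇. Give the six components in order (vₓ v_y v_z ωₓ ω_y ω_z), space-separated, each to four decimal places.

o_n = [0.5564, 0.9195, 2.0749]
J₁: ẑ×o_n = [-0.9195, 0.5564, 0.0000], ω = ẑ
J2: z=[0.0000, 0.0000, 1.0000] o=[-0.4273, 0.5670, 0.0000] → [-0.3524, 0.9837, 0.0000, 0.0000, 0.0000, 1.0000]
J3: z=[0.8910, -0.4540, 0.0000] o=[-0.1004, 1.2086, 0.5200] → [-0.7059, -1.3854, 0.0406, 0.8910, -0.4540, 0.0000]
J4: z=[0.8910, -0.4540, 0.0000] o=[0.1092, 0.9151, 1.3025] → [-0.3506, -0.6882, 0.2070, 0.8910, -0.4540, 0.0000]
J5: z=[-0.4385, -0.8606, 0.2588] o=[0.1456, 0.9866, 1.6020] → [-0.3897, 0.3137, 0.3830, -0.4385, -0.8606, 0.2588]
V = J·q̇ = [-0.8669, -0.8963, 0.0647, 0.2267, -0.4537, 0.1608]

-0.8669 -0.8963 0.0647 0.2267 -0.4537 0.1608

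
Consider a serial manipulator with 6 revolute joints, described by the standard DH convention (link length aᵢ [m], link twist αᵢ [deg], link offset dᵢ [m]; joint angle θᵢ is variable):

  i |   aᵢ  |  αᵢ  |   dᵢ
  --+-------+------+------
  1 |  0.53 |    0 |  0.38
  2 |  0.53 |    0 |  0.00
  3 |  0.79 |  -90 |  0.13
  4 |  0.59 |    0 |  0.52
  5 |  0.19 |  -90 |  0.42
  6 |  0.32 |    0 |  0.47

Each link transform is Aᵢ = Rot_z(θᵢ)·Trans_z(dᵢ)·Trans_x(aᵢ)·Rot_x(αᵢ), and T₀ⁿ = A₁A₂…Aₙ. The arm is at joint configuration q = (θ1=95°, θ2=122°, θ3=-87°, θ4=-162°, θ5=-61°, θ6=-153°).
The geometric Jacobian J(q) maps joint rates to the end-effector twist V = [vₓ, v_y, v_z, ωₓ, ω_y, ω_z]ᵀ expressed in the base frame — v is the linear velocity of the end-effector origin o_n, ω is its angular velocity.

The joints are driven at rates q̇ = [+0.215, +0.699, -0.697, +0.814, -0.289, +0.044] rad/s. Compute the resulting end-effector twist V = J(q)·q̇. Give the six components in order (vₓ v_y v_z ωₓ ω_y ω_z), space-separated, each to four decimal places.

o_n = [-1.2866, -0.5055, 1.1009]
J₁: ẑ×o_n = [0.5055, -1.2866, 0.0000], ω = ẑ
J2: z=[0.0000, 0.0000, 1.0000] o=[-0.0462, 0.5280, 0.3800] → [1.0335, -1.2404, 0.0000, 0.0000, 0.0000, 1.0000]
J3: z=[0.0000, 0.0000, 1.0000] o=[-0.4695, 0.2090, 0.3800] → [0.7145, -0.8172, 0.0000, 0.0000, 0.0000, 1.0000]
J4: z=[-0.7660, -0.6428, 0.0000] o=[-0.9773, 0.8142, 0.5100] → [-0.3798, 0.4527, 0.8121, -0.7660, -0.6428, 0.0000]
J5: z=[-0.7660, -0.6428, 0.0000] o=[-1.0149, 0.0501, 0.6923] → [-0.2626, 0.3130, 0.2510, -0.7660, -0.6428, 0.0000]
J6: z=[0.4384, -0.5224, 0.7314] o=[-1.2474, -0.3263, 0.5627] → [-0.1501, -0.2647, -0.0991, 0.4384, -0.5224, 0.7314]
V = J·q̇ = [0.0932, -0.3078, 0.5842, -0.3829, -0.3605, 0.2492]

0.0932 -0.3078 0.5842 -0.3829 -0.3605 0.2492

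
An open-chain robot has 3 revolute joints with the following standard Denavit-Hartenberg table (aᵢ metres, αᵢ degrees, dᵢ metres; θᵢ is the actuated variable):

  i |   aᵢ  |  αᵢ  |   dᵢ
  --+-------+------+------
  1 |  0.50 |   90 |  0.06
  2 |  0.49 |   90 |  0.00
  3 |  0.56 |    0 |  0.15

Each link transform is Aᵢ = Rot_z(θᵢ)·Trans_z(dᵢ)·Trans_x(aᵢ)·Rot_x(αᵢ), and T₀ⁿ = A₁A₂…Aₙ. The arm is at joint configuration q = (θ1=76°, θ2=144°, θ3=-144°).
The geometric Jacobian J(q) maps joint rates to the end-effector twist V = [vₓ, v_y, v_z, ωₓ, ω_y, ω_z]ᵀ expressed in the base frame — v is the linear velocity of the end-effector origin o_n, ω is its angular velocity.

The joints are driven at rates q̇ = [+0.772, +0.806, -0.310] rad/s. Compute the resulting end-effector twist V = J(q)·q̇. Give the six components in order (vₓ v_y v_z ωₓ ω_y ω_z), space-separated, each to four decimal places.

o_n = [-0.1843, 0.6213, 0.2031]
J₁: ẑ×o_n = [-0.6213, -0.1843, 0.0000], ω = ẑ
J2: z=[0.9703, -0.2419, 0.0000] o=[0.1210, 0.4851, 0.0600] → [-0.0346, -0.1388, 0.0583, 0.9703, -0.2419, 0.0000]
J3: z=[0.1422, 0.5703, 0.8090] o=[0.0251, 0.1005, 0.3480] → [-0.5040, -0.1488, 0.1935, 0.1422, 0.5703, 0.8090]
V = J·q̇ = [-0.3513, -0.2081, -0.0130, 0.7380, -0.3718, 0.5212]

-0.3513 -0.2081 -0.0130 0.7380 -0.3718 0.5212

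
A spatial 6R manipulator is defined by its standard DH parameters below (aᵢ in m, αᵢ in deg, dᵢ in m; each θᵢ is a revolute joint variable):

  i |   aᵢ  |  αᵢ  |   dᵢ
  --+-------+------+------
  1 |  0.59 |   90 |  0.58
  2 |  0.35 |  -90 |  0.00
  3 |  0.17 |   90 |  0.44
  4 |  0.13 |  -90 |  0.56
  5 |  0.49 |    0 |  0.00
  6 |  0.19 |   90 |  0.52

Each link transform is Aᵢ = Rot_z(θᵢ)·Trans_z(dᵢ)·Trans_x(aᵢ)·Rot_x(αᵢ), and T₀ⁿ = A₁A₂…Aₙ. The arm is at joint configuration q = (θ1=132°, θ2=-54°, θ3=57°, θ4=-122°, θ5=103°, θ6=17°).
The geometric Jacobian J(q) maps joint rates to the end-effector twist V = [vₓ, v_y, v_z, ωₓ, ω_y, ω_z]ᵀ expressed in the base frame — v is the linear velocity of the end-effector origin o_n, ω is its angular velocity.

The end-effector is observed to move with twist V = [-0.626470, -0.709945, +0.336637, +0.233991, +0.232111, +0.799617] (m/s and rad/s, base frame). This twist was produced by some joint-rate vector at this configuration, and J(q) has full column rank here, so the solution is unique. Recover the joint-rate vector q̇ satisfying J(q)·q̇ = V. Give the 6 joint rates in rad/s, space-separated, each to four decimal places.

o_n = [-1.2072, 0.4582, 0.1998]
J₁: ẑ×o_n = [-0.4582, -1.2072, 0.0000], ω = ẑ
J2: z=[0.7431, 0.6691, 0.0000] o=[-0.3948, 0.4385, 0.5800] → [-0.2544, 0.2825, 0.5583, 0.7431, 0.6691, 0.0000]
J3: z=[-0.5413, 0.6012, 0.5878] o=[-0.5324, 0.5913, 0.2968] → [0.0199, -0.4491, 0.4777, -0.5413, 0.6012, 0.5878]
J4: z=[0.0749, 0.7308, -0.6785] o=[-0.9130, 0.8009, 0.4806] → [-0.4376, 0.2206, 0.1893, 0.0749, 0.7308, -0.6785]
J5: z=[-0.4233, -0.5928, -0.6851] o=[-0.7537, 1.1661, 0.0662] → [-0.5643, 0.3673, 0.0309, -0.4233, -0.5928, -0.6851]
J6: z=[-0.4233, -0.5928, -0.6851] o=[-0.8890, 0.8546, 0.4193] → [-0.1414, 0.1251, -0.0209, -0.4233, -0.5928, -0.6851]
q̇ = J⁺·V = [0.7440, 0.5020, 0.1240, -0.1240, 0.4580, -0.3100]

0.7440 0.5020 0.1240 -0.1240 0.4580 -0.3100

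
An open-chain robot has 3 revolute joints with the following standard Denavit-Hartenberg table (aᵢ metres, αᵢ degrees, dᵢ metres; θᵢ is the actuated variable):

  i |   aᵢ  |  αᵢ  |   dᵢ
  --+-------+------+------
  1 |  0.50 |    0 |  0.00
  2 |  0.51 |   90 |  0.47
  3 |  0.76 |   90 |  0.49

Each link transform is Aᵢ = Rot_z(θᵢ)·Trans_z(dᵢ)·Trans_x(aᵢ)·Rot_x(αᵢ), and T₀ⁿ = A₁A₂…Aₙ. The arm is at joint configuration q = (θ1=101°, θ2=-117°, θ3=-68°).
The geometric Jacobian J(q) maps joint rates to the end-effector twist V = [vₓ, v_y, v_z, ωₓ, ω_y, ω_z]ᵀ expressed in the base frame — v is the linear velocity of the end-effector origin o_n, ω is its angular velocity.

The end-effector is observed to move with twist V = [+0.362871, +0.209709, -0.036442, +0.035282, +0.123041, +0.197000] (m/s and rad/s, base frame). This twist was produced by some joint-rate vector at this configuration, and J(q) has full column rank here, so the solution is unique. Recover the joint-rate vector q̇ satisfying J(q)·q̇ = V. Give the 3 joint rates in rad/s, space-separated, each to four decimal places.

o_n = [0.5334, -0.1993, -0.2347]
J₁: ẑ×o_n = [0.1993, 0.5334, -0.0000], ω = ẑ
J2: z=[0.0000, 0.0000, 1.0000] o=[-0.0954, 0.4908, 0.0000] → [0.6901, 0.6289, -0.0000, 0.0000, 0.0000, 1.0000]
J3: z=[-0.2756, -0.9613, 0.0000] o=[0.3948, 0.3502, 0.4700] → [0.6774, -0.1942, 0.2847, -0.2756, -0.9613, 0.0000]
q̇ = J⁺·V = [-0.6390, 0.8360, -0.1280]

-0.6390 0.8360 -0.1280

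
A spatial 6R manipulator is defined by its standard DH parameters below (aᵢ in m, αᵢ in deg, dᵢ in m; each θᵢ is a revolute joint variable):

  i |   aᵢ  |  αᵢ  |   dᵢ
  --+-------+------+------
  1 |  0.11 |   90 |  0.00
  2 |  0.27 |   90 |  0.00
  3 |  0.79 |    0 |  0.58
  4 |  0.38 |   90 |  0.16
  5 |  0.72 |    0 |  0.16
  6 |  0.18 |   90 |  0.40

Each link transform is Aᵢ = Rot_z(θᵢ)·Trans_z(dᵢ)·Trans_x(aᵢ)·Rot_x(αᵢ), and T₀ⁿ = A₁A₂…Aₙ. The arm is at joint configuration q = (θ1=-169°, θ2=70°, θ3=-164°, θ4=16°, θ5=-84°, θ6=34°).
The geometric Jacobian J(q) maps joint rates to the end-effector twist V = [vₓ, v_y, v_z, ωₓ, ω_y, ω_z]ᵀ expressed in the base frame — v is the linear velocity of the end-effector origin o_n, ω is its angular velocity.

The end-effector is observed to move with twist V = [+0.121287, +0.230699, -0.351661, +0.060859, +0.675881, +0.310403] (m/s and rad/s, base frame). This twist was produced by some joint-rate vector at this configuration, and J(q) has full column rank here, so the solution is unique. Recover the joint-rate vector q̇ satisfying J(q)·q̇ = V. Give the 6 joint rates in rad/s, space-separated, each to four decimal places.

o_n = [0.4323, 0.0378, -1.1548]
J₁: ẑ×o_n = [-0.0378, 0.4323, 0.0000], ω = ẑ
J2: z=[-0.1908, 0.9816, 0.0000] o=[-0.1080, -0.0210, 0.0000] → [-1.1336, -0.2203, -0.5416, -0.1908, 0.9816, 0.0000]
J3: z=[-0.9224, -0.1793, -0.3420] o=[-0.1986, -0.0386, 0.2537] → [0.2787, -1.5150, 0.0427, -0.9224, -0.1793, -0.3420]
J4: z=[-0.9224, -0.1793, -0.3420] o=[-0.4371, -0.3068, -0.6583] → [0.2069, -0.7554, -0.1619, -0.9224, -0.1793, -0.3420]
J5: z=[0.0161, 0.8670, -0.4980] o=[-0.4381, -0.5121, -1.0158] → [0.1533, -0.4312, -0.7458, 0.0161, 0.8670, -0.4980]
J6: z=[0.0161, 0.8670, -0.4980] o=[0.2540, -0.2800, -0.9105] → [-0.0535, -0.0848, -0.1495, 0.0161, 0.8670, -0.4980]
q̇ = J⁺·V = [0.7470, -0.1080, -0.1160, 0.0880, 0.4310, 0.4650]

0.7470 -0.1080 -0.1160 0.0880 0.4310 0.4650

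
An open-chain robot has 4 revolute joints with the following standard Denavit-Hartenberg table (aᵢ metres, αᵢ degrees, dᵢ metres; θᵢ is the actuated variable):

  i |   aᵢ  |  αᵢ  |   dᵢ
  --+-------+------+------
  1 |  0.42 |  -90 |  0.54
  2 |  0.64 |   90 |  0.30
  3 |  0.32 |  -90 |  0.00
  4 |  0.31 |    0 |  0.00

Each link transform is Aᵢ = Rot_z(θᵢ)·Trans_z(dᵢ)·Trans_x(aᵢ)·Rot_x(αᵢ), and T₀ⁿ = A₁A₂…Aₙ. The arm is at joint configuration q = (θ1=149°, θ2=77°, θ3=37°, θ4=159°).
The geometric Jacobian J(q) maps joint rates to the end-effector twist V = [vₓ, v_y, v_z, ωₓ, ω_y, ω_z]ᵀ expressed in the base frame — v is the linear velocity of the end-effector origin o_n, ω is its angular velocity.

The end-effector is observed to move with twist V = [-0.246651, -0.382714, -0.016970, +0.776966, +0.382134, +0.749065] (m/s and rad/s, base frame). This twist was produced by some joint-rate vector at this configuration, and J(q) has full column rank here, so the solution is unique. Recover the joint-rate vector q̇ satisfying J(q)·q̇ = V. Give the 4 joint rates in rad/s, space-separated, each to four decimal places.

0.9840 -0.5640 -0.5100 -0.2050

o_n = [-0.5593, -0.0354, -0.1324]
J₁: ẑ×o_n = [0.0354, -0.5593, 0.0000], ω = ẑ
J2: z=[-0.5150, -0.8572, 0.0000] o=[-0.3600, 0.2163, 0.5400] → [0.5764, -0.3463, -0.0412, -0.5150, -0.8572, 0.0000]
J3: z=[-0.8352, 0.5018, 0.2250] o=[-0.6379, 0.0333, -0.0836] → [-0.0090, -0.0231, 0.0179, -0.8352, 0.5018, 0.2250]
J4: z=[-0.2953, -0.7543, 0.5864] o=[-0.7864, -0.1021, -0.3326] → [-0.1902, 0.1923, 0.1516, -0.2953, -0.7543, 0.5864]
q̇ = J⁺·V = [0.9840, -0.5640, -0.5100, -0.2050]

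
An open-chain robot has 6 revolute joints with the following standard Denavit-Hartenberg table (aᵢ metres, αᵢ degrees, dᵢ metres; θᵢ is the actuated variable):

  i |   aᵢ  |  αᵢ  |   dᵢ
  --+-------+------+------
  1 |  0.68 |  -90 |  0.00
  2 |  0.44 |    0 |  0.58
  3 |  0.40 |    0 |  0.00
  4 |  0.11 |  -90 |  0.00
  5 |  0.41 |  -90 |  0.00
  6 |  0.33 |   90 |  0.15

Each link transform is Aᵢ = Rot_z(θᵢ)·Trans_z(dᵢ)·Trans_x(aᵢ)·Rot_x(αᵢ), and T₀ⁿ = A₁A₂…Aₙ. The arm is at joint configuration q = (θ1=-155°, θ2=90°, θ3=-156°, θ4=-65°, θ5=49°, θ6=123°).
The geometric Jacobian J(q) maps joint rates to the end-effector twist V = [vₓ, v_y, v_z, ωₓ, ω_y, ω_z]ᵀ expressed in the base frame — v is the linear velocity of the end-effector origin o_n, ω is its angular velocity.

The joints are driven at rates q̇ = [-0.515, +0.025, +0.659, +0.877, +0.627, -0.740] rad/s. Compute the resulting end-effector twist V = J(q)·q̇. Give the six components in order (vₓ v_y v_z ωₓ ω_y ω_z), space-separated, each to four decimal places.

-0.3840 0.3227 0.2515 0.7681 -1.8999 0.3178

o_n = [-0.3564, -0.5058, -0.1446]
J₁: ẑ×o_n = [0.5058, -0.3564, 0.0000], ω = ẑ
J2: z=[0.4226, -0.9063, 0.0000] o=[-0.6163, -0.2874, 0.0000] → [0.1310, 0.0611, 0.1432, 0.4226, -0.9063, 0.0000]
J3: z=[0.4226, -0.9063, 0.0000] o=[-0.3712, -0.8130, -0.4400] → [-0.2678, -0.1249, 0.1432, 0.4226, -0.9063, 0.0000]
J4: z=[0.4226, -0.9063, 0.0000] o=[-0.5186, -0.8818, -0.0746] → [0.0634, 0.0296, 0.3059, 0.4226, -0.9063, 0.0000]
J5: z=[-0.6840, -0.3190, 0.6561] o=[-0.4532, -0.8513, 0.0084] → [-0.1778, -0.0412, -0.2054, -0.6840, -0.3190, 0.6561]
J6: z=[-0.7260, 0.3853, -0.5696] o=[-0.4241, -0.4963, 0.2114] → [-0.1426, -0.2970, -0.0191, -0.7260, 0.3853, -0.5696]
V = J·q̇ = [-0.3840, 0.3227, 0.2515, 0.7681, -1.8999, 0.3178]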